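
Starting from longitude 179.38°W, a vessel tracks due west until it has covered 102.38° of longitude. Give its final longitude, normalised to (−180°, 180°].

Start at -179.38°; shift −102.38° → -281.76°.
-281.76° lies outside (−180°, 180°]; add 360° → +78.24°.

78.24°E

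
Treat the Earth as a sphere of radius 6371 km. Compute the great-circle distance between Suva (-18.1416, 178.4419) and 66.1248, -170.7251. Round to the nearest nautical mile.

5083 nmi

Δλ = -170.7251 − 178.4419 = -349.1670°; wrapped into (−180°, 180°]: 10.8330°.
Δφ = 66.1248 − -18.1416 = 84.2664°.
a = sin²(Δφ/2) + cos φ₁ · cos φ₂ · sin²(Δλ/2) = 0.453476.
c = 2·atan2(√a, √(1−a)) = 1.47761 rad → d = 6371·c ≈ 9413.87 km ≈ 5083.08 nmi.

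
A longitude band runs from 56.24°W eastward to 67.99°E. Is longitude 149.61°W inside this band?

No

Band width going east from -56.24° to +67.99°: ((67.99 − -56.24) mod 360) = 124.23°.
Offset of -149.61° east of the west edge: ((-149.61 − -56.24) mod 360) = 266.63°.
266.63° > 124.23° ⇒ outside.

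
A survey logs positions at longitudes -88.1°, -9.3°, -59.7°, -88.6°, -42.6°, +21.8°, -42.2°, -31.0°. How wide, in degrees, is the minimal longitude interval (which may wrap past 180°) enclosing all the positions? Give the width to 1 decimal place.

110.4°

Sort the longitudes: -88.6°, -88.1°, -59.7°, -42.6°, -42.2°, -31.0°, -9.3°, +21.8°.
Eastward gaps between consecutive values (wrapping around): 0.5°, 28.4°, 17.1°, 0.4°, 11.2°, 21.7°, 31.1°, 249.6°.
Largest gap = 249.6° ⇒ minimal covering band is its complement: 360° − 249.6° = 110.4°.
Band runs from -88.6° eastward to +21.8°.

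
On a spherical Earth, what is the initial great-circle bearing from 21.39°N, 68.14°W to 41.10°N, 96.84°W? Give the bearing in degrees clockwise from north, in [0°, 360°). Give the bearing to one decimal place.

315.7°

Δλ = -96.84 − -68.14 = -28.70°.
θ = atan2( sin Δλ · cos φ₂ , cos φ₁ · sin φ₂ − sin φ₁ · cos φ₂ · cos Δλ )
  = atan2(-0.36188, 0.37102) = -44.285° → normalised to [0°, 360°): 315.715°.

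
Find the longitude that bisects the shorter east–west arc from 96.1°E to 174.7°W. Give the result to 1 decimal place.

140.7°E

Signed shortest Δλ from +96.1° to -174.7° is +89.2°.
Midpoint longitude = +96.1° + (+89.2°)/2 = +96.1° + 44.6° = +140.7°.
(The naïve average (+96.1 + -174.7)/2 = -39.3° is on the wrong side of the globe.)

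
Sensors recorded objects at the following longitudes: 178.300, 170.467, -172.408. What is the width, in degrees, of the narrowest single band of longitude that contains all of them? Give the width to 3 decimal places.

Sort the longitudes: -172.408°, +170.467°, +178.300°.
Eastward gaps between consecutive values (wrapping around): 342.875°, 7.833°, 9.292°.
Largest gap = 342.875° ⇒ minimal covering band is its complement: 360° − 342.875° = 17.125°.
Band runs from +170.467° eastward to -172.408°, crossing the antimeridian.

17.125°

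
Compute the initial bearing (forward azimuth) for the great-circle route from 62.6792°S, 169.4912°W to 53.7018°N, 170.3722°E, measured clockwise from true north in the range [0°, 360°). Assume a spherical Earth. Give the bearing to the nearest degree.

Δλ = 170.3722 − -169.4912 = 339.8634°; wrapped into (−180°, 180°]: -20.1366°.
θ = atan2( sin Δλ · cos φ₂ , cos φ₁ · sin φ₂ − sin φ₁ · cos φ₂ · cos Δλ )
  = atan2(-0.20380, 0.86371) = -13.276° → normalised to [0°, 360°): 346.724°.

347°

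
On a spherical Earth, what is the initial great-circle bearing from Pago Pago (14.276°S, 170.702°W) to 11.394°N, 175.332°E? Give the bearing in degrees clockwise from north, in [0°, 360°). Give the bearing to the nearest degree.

Δλ = 175.332 − -170.702 = 346.034°; wrapped into (−180°, 180°]: -13.966°.
θ = atan2( sin Δλ · cos φ₂ , cos φ₁ · sin φ₂ − sin φ₁ · cos φ₂ · cos Δλ )
  = atan2(-0.23659, 0.42604) = -29.044° → normalised to [0°, 360°): 330.956°.

331°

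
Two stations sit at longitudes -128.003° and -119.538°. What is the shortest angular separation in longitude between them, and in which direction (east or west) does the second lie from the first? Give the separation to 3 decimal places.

8.465° east

Raw difference: -119.538 − -128.003 = 8.465°.
Normalise into (−180°, 180°]: 8.465° stays 8.465°.
Positive ⇒ the second point lies to the east; separation 8.465°.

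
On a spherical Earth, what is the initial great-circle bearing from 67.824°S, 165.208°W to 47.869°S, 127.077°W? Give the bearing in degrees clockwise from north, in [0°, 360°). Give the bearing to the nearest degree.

Δλ = -127.077 − -165.208 = 38.131°.
θ = atan2( sin Δλ · cos φ₂ , cos φ₁ · sin φ₂ − sin φ₁ · cos φ₂ · cos Δλ )
  = atan2(0.41421, 0.20872) = 63.257° → normalised to [0°, 360°): 63.257°.

63°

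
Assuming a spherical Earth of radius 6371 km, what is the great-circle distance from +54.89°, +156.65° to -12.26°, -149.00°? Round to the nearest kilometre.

9023 km

Δλ = -149.00 − 156.65 = -305.65°; wrapped into (−180°, 180°]: 54.35°.
Δφ = -12.26 − 54.89 = -67.15°.
a = sin²(Δφ/2) + cos φ₁ · cos φ₂ · sin²(Δλ/2) = 0.423071.
c = 2·atan2(√a, √(1−a)) = 1.41632 rad → d = 6371·c ≈ 9023.40 km.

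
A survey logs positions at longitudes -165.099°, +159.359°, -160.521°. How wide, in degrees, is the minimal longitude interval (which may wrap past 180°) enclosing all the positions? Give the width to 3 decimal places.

40.120°

Sort the longitudes: -165.099°, -160.521°, +159.359°.
Eastward gaps between consecutive values (wrapping around): 4.578°, 319.880°, 35.542°.
Largest gap = 319.880° ⇒ minimal covering band is its complement: 360° − 319.880° = 40.120°.
Band runs from +159.359° eastward to -160.521°, crossing the antimeridian.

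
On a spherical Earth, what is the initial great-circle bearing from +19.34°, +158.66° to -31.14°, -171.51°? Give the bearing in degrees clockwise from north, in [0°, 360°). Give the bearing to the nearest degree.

150°

Δλ = -171.51 − 158.66 = -330.17°; wrapped into (−180°, 180°]: 29.83°.
θ = atan2( sin Δλ · cos φ₂ , cos φ₁ · sin φ₂ − sin φ₁ · cos φ₂ · cos Δλ )
  = atan2(0.42575, -0.73385) = 149.879° → normalised to [0°, 360°): 149.879°.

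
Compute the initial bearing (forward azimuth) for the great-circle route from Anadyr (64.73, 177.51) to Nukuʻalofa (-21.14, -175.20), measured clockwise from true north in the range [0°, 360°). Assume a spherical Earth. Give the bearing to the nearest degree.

173°

Δλ = -175.20 − 177.51 = -352.71°; wrapped into (−180°, 180°]: 7.29°.
θ = atan2( sin Δλ · cos φ₂ , cos φ₁ · sin φ₂ − sin φ₁ · cos φ₂ · cos Δλ )
  = atan2(0.11835, -0.99059) = 173.187° → normalised to [0°, 360°): 173.187°.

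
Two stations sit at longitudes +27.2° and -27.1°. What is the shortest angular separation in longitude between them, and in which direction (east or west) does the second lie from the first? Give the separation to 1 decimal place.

Raw difference: -27.1 − 27.2 = -54.3°.
Normalise into (−180°, 180°]: -54.3° stays -54.3°.
Negative ⇒ the second point lies to the west; separation 54.3°.

54.3° west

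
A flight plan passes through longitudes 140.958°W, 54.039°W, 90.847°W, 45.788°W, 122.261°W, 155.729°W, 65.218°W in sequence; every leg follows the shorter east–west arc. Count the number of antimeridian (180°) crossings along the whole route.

Leg 1: -140.958° → -54.039°, shortest Δλ = 86.919° (east) — does not cross 180°.
Leg 2: -54.039° → -90.847°, shortest Δλ = -36.808° (west) — does not cross 180°.
Leg 3: -90.847° → -45.788°, shortest Δλ = 45.059° (east) — does not cross 180°.
Leg 4: -45.788° → -122.261°, shortest Δλ = -76.473° (west) — does not cross 180°.
Leg 5: -122.261° → -155.729°, shortest Δλ = -33.468° (west) — does not cross 180°.
Leg 6: -155.729° → -65.218°, shortest Δλ = 90.511° (east) — does not cross 180°.
Total crossings: 0.

0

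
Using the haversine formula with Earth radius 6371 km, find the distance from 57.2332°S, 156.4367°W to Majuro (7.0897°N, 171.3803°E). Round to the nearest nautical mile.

Δλ = 171.3803 − -156.4367 = 327.8170°; wrapped into (−180°, 180°]: -32.1830°.
Δφ = 7.0897 − -57.2332 = 64.3229°.
a = sin²(Δφ/2) + cos φ₁ · cos φ₂ · sin²(Δλ/2) = 0.324612.
c = 2·atan2(√a, √(1−a)) = 1.21240 rad → d = 6371·c ≈ 7724.17 km ≈ 4170.72 nmi.

4171 nmi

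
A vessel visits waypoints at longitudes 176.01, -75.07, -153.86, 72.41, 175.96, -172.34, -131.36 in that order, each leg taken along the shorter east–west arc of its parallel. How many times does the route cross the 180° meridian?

Leg 1: +176.01° → -75.07°, shortest Δλ = 108.92° (east) — crosses 180°.
Leg 2: -75.07° → -153.86°, shortest Δλ = -78.79° (west) — does not cross 180°.
Leg 3: -153.86° → +72.41°, shortest Δλ = -133.73° (west) — crosses 180°.
Leg 4: +72.41° → +175.96°, shortest Δλ = 103.55° (east) — does not cross 180°.
Leg 5: +175.96° → -172.34°, shortest Δλ = 11.7° (east) — crosses 180°.
Leg 6: -172.34° → -131.36°, shortest Δλ = 40.98° (east) — does not cross 180°.
Total crossings: 3.

3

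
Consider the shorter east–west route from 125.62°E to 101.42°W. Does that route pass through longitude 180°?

Naïve |-101.42 − 125.62| = 227.04° > 180°, so the shorter arc goes the other way round — across 180°.
Signed shortest Δλ = ((-101.42 − 125.62 + 180) mod 360) − 180 = 132.96°.
Going east by 132.96° from +125.62° passes through 180° before reaching -101.42°.

Yes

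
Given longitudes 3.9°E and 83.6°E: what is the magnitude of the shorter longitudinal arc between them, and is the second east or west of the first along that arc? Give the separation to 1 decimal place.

79.7° east

Raw difference: 83.6 − 3.9 = 79.7°.
Normalise into (−180°, 180°]: 79.7° stays 79.7°.
Positive ⇒ the second point lies to the east; separation 79.7°.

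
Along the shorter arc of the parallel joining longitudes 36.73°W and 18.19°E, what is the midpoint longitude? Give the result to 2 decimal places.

9.27°W

Signed shortest Δλ from -36.73° to +18.19° is +54.92°.
Midpoint longitude = -36.73° + (+54.92°)/2 = -36.73° + 27.46° = -9.27°.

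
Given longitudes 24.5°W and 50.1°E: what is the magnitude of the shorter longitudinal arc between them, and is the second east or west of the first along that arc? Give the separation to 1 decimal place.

Raw difference: 50.1 − -24.5 = 74.6°.
Normalise into (−180°, 180°]: 74.6° stays 74.6°.
Positive ⇒ the second point lies to the east; separation 74.6°.

74.6° east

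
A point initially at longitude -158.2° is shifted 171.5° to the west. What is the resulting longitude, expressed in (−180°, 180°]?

Start at -158.2°; shift −171.5° → -329.7°.
-329.7° lies outside (−180°, 180°]; add 360° → +30.3°.

+30.3°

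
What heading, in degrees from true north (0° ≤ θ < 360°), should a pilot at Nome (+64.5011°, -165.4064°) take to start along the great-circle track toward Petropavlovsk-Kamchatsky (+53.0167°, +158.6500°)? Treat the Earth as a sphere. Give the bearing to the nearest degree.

255°

Δλ = 158.6500 − -165.4064 = 324.0564°; wrapped into (−180°, 180°]: -35.9436°.
θ = atan2( sin Δλ · cos φ₂ , cos φ₁ · sin φ₂ − sin φ₁ · cos φ₂ · cos Δλ )
  = atan2(-0.35312, -0.09571) = -105.166° → normalised to [0°, 360°): 254.834°.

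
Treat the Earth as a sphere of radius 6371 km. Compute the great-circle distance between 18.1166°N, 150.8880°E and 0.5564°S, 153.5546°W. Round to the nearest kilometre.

Δλ = -153.5546 − 150.8880 = -304.4426°; wrapped into (−180°, 180°]: 55.5574°.
Δφ = -0.5564 − 18.1166 = -18.6730°.
a = sin²(Δφ/2) + cos φ₁ · cos φ₂ · sin²(Δλ/2) = 0.232751.
c = 2·atan2(√a, √(1−a)) = 1.00688 rad → d = 6371·c ≈ 6414.86 km.

6415 km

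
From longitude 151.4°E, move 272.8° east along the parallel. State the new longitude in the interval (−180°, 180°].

Start at +151.4°; shift +272.8° → +424.2°.
+424.2° lies outside (−180°, 180°]; subtract 360° → +64.2°.

64.2°E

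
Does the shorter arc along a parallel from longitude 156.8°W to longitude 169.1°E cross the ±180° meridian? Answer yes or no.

Naïve |169.1 − -156.8| = 325.9° > 180°, so the shorter arc goes the other way round — across 180°.
Signed shortest Δλ = ((169.1 − -156.8 + 180) mod 360) − 180 = -34.1°.
Going west by 34.1° from -156.8° passes through 180° before reaching +169.1°.

Yes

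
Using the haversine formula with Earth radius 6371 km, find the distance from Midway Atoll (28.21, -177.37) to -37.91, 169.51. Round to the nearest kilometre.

Δλ = 169.51 − -177.37 = 346.88°; wrapped into (−180°, 180°]: -13.12°.
Δφ = -37.91 − 28.21 = -66.12°.
a = sin²(Δφ/2) + cos φ₁ · cos φ₂ · sin²(Δλ/2) = 0.306663.
c = 2·atan2(√a, √(1−a)) = 1.17377 rad → d = 6371·c ≈ 7478.12 km.

7478 km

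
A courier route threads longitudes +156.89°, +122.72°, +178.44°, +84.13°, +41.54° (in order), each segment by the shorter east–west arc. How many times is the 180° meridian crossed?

Leg 1: +156.89° → +122.72°, shortest Δλ = -34.17° (west) — does not cross 180°.
Leg 2: +122.72° → +178.44°, shortest Δλ = 55.72° (east) — does not cross 180°.
Leg 3: +178.44° → +84.13°, shortest Δλ = -94.31° (west) — does not cross 180°.
Leg 4: +84.13° → +41.54°, shortest Δλ = -42.59° (west) — does not cross 180°.
Total crossings: 0.

0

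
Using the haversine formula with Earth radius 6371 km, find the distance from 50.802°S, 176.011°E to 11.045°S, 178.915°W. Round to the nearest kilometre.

Δλ = -178.915 − 176.011 = -354.926°; wrapped into (−180°, 180°]: 5.074°.
Δφ = -11.045 − -50.802 = 39.757°.
a = sin²(Δφ/2) + cos φ₁ · cos φ₂ · sin²(Δλ/2) = 0.116834.
c = 2·atan2(√a, √(1−a)) = 0.69768 rad → d = 6371·c ≈ 4444.94 km.

4445 km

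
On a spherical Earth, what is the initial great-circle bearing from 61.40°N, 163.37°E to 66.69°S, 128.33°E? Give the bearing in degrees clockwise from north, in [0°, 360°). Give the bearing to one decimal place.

Δλ = 128.33 − 163.37 = -35.04°.
θ = atan2( sin Δλ · cos φ₂ , cos φ₁ · sin φ₂ − sin φ₁ · cos φ₂ · cos Δλ )
  = atan2(-0.22719, -0.72407) = -162.580° → normalised to [0°, 360°): 197.420°.

197.4°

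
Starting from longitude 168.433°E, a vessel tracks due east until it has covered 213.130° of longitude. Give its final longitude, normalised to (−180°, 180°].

Start at +168.433°; shift +213.130° → +381.563°.
+381.563° lies outside (−180°, 180°]; subtract 360° → +21.563°.

21.563°E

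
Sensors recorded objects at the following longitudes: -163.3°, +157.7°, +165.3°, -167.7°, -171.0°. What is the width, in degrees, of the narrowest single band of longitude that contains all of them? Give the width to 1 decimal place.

Sort the longitudes: -171.0°, -167.7°, -163.3°, +157.7°, +165.3°.
Eastward gaps between consecutive values (wrapping around): 3.3°, 4.4°, 321.0°, 7.6°, 23.7°.
Largest gap = 321.0° ⇒ minimal covering band is its complement: 360° − 321.0° = 39.0°.
Band runs from +157.7° eastward to -163.3°, crossing the antimeridian.

39.0°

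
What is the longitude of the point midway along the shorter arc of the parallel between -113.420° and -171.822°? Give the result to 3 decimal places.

Signed shortest Δλ from -113.420° to -171.822° is -58.402°.
Midpoint longitude = -113.420° + (-58.402°)/2 = -113.420° − 29.201° = -142.621°.

-142.621°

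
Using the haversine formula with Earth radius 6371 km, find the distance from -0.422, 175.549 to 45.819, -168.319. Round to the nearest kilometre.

Δλ = -168.319 − 175.549 = -343.868°; wrapped into (−180°, 180°]: 16.132°.
Δφ = 45.819 − -0.422 = 46.241°.
a = sin²(Δφ/2) + cos φ₁ · cos φ₂ · sin²(Δλ/2) = 0.167907.
c = 2·atan2(√a, √(1−a)) = 0.84439 rad → d = 6371·c ≈ 5379.63 km.

5380 km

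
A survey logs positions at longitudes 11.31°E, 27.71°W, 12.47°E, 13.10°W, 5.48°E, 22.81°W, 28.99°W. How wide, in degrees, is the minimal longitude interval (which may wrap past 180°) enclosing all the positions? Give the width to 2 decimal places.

41.46°

Sort the longitudes: -28.99°, -27.71°, -22.81°, -13.10°, +5.48°, +11.31°, +12.47°.
Eastward gaps between consecutive values (wrapping around): 1.28°, 4.90°, 9.71°, 18.58°, 5.83°, 1.16°, 318.54°.
Largest gap = 318.54° ⇒ minimal covering band is its complement: 360° − 318.54° = 41.46°.
Band runs from -28.99° eastward to +12.47°.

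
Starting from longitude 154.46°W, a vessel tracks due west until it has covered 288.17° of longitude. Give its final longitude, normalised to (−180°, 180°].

82.63°W

Start at -154.46°; shift −288.17° → -442.63°.
-442.63° lies outside (−180°, 180°]; add 360° → -82.63°.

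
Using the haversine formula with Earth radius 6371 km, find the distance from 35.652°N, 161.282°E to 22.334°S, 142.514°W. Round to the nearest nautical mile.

4723 nmi

Δλ = -142.514 − 161.282 = -303.796°; wrapped into (−180°, 180°]: 56.204°.
Δφ = -22.334 − 35.652 = -57.986°.
a = sin²(Δφ/2) + cos φ₁ · cos φ₂ · sin²(Δλ/2) = 0.401706.
c = 2·atan2(√a, √(1−a)) = 1.37292 rad → d = 6371·c ≈ 8746.87 km ≈ 4722.93 nmi.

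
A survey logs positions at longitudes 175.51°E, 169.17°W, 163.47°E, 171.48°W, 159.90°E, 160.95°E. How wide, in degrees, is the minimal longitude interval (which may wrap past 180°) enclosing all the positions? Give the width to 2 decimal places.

Sort the longitudes: -171.48°, -169.17°, +159.90°, +160.95°, +163.47°, +175.51°.
Eastward gaps between consecutive values (wrapping around): 2.31°, 329.07°, 1.05°, 2.52°, 12.04°, 13.01°.
Largest gap = 329.07° ⇒ minimal covering band is its complement: 360° − 329.07° = 30.93°.
Band runs from +159.90° eastward to -169.17°, crossing the antimeridian.

30.93°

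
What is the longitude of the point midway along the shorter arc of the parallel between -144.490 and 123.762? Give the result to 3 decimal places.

+169.636°

Signed shortest Δλ from -144.490° to +123.762° is -91.748°.
Midpoint longitude = -144.490° + (-91.748°)/2 = -144.490° − 45.874° = -190.364°.
Normalise into (−180°, 180°]: +169.636°.
(The naïve average (-144.490 + +123.762)/2 = -10.364° is on the wrong side of the globe.)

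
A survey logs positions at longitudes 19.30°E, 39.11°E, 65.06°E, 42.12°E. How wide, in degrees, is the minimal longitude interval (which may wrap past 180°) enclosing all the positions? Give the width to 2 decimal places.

Sort the longitudes: +19.30°, +39.11°, +42.12°, +65.06°.
Eastward gaps between consecutive values (wrapping around): 19.81°, 3.01°, 22.94°, 314.24°.
Largest gap = 314.24° ⇒ minimal covering band is its complement: 360° − 314.24° = 45.76°.
Band runs from +19.30° eastward to +65.06°.

45.76°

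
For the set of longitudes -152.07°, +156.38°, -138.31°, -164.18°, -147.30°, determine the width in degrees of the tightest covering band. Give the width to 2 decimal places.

65.31°

Sort the longitudes: -164.18°, -152.07°, -147.30°, -138.31°, +156.38°.
Eastward gaps between consecutive values (wrapping around): 12.11°, 4.77°, 8.99°, 294.69°, 39.44°.
Largest gap = 294.69° ⇒ minimal covering band is its complement: 360° − 294.69° = 65.31°.
Band runs from +156.38° eastward to -138.31°, crossing the antimeridian.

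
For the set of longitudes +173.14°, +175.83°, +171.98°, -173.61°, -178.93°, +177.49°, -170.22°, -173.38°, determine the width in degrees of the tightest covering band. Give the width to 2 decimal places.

17.80°

Sort the longitudes: -178.93°, -173.61°, -173.38°, -170.22°, +171.98°, +173.14°, +175.83°, +177.49°.
Eastward gaps between consecutive values (wrapping around): 5.32°, 0.23°, 3.16°, 342.20°, 1.16°, 2.69°, 1.66°, 3.58°.
Largest gap = 342.20° ⇒ minimal covering band is its complement: 360° − 342.20° = 17.80°.
Band runs from +171.98° eastward to -170.22°, crossing the antimeridian.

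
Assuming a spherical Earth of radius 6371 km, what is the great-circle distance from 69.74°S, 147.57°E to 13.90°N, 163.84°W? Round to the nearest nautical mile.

5414 nmi

Δλ = -163.84 − 147.57 = -311.41°; wrapped into (−180°, 180°]: 48.59°.
Δφ = 13.90 − -69.74 = 83.64°.
a = sin²(Δφ/2) + cos φ₁ · cos φ₂ · sin²(Δλ/2) = 0.501514.
c = 2·atan2(√a, √(1−a)) = 1.57382 rad → d = 6371·c ≈ 10026.83 km ≈ 5414.06 nmi.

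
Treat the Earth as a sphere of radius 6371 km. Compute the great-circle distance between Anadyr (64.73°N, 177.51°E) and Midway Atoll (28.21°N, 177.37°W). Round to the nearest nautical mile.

Δλ = -177.37 − 177.51 = -354.88°; wrapped into (−180°, 180°]: 5.12°.
Δφ = 28.21 − 64.73 = -36.52°.
a = sin²(Δφ/2) + cos φ₁ · cos φ₂ · sin²(Δλ/2) = 0.098926.
c = 2·atan2(√a, √(1−a)) = 0.63991 rad → d = 6371·c ≈ 4076.88 km ≈ 2201.34 nmi.

2201 nmi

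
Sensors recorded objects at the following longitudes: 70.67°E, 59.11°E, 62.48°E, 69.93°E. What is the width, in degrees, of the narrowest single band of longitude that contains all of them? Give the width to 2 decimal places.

11.56°

Sort the longitudes: +59.11°, +62.48°, +69.93°, +70.67°.
Eastward gaps between consecutive values (wrapping around): 3.37°, 7.45°, 0.74°, 348.44°.
Largest gap = 348.44° ⇒ minimal covering band is its complement: 360° − 348.44° = 11.56°.
Band runs from +59.11° eastward to +70.67°.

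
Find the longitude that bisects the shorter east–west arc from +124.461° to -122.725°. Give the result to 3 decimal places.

Signed shortest Δλ from +124.461° to -122.725° is +112.814°.
Midpoint longitude = +124.461° + (+112.814°)/2 = +124.461° + 56.407° = +180.868°.
Normalise into (−180°, 180°]: -179.132°.
(The naïve average (+124.461 + -122.725)/2 = 0.868° is on the wrong side of the globe.)

-179.132°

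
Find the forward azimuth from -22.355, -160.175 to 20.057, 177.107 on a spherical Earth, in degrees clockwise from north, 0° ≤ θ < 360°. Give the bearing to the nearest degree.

331°

Δλ = 177.107 − -160.175 = 337.282°; wrapped into (−180°, 180°]: -22.718°.
θ = atan2( sin Δλ · cos φ₂ , cos φ₁ · sin φ₂ − sin φ₁ · cos φ₂ · cos Δλ )
  = atan2(-0.36277, 0.64674) = -29.289° → normalised to [0°, 360°): 330.711°.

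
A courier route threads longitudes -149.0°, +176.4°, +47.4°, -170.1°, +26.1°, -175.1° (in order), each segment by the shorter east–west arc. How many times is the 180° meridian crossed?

4

Leg 1: -149.0° → +176.4°, shortest Δλ = -34.6° (west) — crosses 180°.
Leg 2: +176.4° → +47.4°, shortest Δλ = -129.0° (west) — does not cross 180°.
Leg 3: +47.4° → -170.1°, shortest Δλ = 142.5° (east) — crosses 180°.
Leg 4: -170.1° → +26.1°, shortest Δλ = -163.8° (west) — crosses 180°.
Leg 5: +26.1° → -175.1°, shortest Δλ = 158.8° (east) — crosses 180°.
Total crossings: 4.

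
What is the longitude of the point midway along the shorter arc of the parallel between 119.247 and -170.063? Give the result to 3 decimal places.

+154.592°

Signed shortest Δλ from +119.247° to -170.063° is +70.690°.
Midpoint longitude = +119.247° + (+70.690°)/2 = +119.247° + 35.345° = +154.592°.
(The naïve average (+119.247 + -170.063)/2 = -25.408° is on the wrong side of the globe.)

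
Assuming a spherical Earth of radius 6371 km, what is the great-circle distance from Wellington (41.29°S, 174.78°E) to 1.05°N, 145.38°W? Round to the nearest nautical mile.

Δλ = -145.38 − 174.78 = -320.16°; wrapped into (−180°, 180°]: 39.84°.
Δφ = 1.05 − -41.29 = 42.34°.
a = sin²(Δφ/2) + cos φ₁ · cos φ₂ · sin²(Δλ/2) = 0.217626.
c = 2·atan2(√a, √(1−a)) = 0.97067 rad → d = 6371·c ≈ 6184.13 km ≈ 3339.16 nmi.

3339 nmi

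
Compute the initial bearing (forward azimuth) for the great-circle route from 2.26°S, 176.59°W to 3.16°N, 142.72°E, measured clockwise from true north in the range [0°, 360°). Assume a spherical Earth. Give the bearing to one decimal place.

Δλ = 142.72 − -176.59 = 319.31°; wrapped into (−180°, 180°]: -40.69°.
θ = atan2( sin Δλ · cos φ₂ , cos φ₁ · sin φ₂ − sin φ₁ · cos φ₂ · cos Δλ )
  = atan2(-0.65097, 0.08494) = -82.566° → normalised to [0°, 360°): 277.434°.

277.4°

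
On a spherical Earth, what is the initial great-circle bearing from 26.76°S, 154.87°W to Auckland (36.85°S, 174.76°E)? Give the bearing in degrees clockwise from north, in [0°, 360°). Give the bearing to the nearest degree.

241°

Δλ = 174.76 − -154.87 = 329.63°; wrapped into (−180°, 180°]: -30.37°.
θ = atan2( sin Δλ · cos φ₂ , cos φ₁ · sin φ₂ − sin φ₁ · cos φ₂ · cos Δλ )
  = atan2(-0.40457, -0.22464) = -119.041° → normalised to [0°, 360°): 240.959°.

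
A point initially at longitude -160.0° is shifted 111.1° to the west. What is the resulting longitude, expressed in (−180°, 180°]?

Start at -160.0°; shift −111.1° → -271.1°.
-271.1° lies outside (−180°, 180°]; add 360° → +88.9°.

+88.9°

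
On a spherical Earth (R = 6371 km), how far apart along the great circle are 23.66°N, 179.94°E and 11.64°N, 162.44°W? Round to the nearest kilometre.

Δλ = -162.44 − 179.94 = -342.38°; wrapped into (−180°, 180°]: 17.62°.
Δφ = 11.64 − 23.66 = -12.02°.
a = sin²(Δφ/2) + cos φ₁ · cos φ₂ · sin²(Δλ/2) = 0.032006.
c = 2·atan2(√a, √(1−a)) = 0.35974 rad → d = 6371·c ≈ 2291.92 km.

2292 km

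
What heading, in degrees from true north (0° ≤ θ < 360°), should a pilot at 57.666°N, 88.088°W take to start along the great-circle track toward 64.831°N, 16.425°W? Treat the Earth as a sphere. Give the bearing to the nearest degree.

47°

Δλ = -16.425 − -88.088 = 71.663°.
θ = atan2( sin Δλ · cos φ₂ , cos φ₁ · sin φ₂ − sin φ₁ · cos φ₂ · cos Δλ )
  = atan2(0.40369, 0.37102) = 47.415° → normalised to [0°, 360°): 47.415°.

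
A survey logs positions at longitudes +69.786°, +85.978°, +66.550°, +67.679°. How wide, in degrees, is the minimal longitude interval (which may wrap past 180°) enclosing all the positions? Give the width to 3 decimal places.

19.428°

Sort the longitudes: +66.550°, +67.679°, +69.786°, +85.978°.
Eastward gaps between consecutive values (wrapping around): 1.129°, 2.107°, 16.192°, 340.572°.
Largest gap = 340.572° ⇒ minimal covering band is its complement: 360° − 340.572° = 19.428°.
Band runs from +66.550° eastward to +85.978°.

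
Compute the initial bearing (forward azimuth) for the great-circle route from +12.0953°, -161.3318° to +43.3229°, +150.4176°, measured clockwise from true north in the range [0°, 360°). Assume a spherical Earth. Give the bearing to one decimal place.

Δλ = 150.4176 − -161.3318 = 311.7494°; wrapped into (−180°, 180°]: -48.2506°.
θ = atan2( sin Δλ · cos φ₂ , cos φ₁ · sin φ₂ − sin φ₁ · cos φ₂ · cos Δλ )
  = atan2(-0.54276, 0.56937) = -43.629° → normalised to [0°, 360°): 316.371°.

316.4°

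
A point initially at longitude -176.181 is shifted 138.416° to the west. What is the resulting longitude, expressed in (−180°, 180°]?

+45.403°

Start at -176.181°; shift −138.416° → -314.597°.
-314.597° lies outside (−180°, 180°]; add 360° → +45.403°.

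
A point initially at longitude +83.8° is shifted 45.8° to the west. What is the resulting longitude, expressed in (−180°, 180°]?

+38.0°

Start at +83.8°; shift −45.8° → +38.0°.
+38.0° already lies in (−180°, 180°].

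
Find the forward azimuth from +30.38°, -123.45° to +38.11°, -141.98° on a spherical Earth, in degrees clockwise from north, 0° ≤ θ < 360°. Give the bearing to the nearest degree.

Δλ = -141.98 − -123.45 = -18.53°.
θ = atan2( sin Δλ · cos φ₂ , cos φ₁ · sin φ₂ − sin φ₁ · cos φ₂ · cos Δλ )
  = atan2(-0.25005, 0.15513) = -58.184° → normalised to [0°, 360°): 301.816°.

302°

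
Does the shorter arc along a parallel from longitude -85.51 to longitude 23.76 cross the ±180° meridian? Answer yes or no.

Signed shortest Δλ = ((23.76 − -85.51 + 180) mod 360) − 180 = 109.27°.
Going east by 109.27° from -85.51° reaches +23.76° without touching 180°.

No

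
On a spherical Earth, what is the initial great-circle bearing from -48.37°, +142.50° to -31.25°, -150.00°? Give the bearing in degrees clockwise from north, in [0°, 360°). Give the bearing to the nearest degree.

97°

Δλ = -150.00 − 142.50 = -292.50°; wrapped into (−180°, 180°]: 67.50°.
θ = atan2( sin Δλ · cos φ₂ , cos φ₁ · sin φ₂ − sin φ₁ · cos φ₂ · cos Δλ )
  = atan2(0.78984, -0.10009) = 97.222° → normalised to [0°, 360°): 97.222°.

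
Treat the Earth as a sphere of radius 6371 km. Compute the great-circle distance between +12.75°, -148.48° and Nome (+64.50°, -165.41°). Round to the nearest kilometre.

Δλ = -165.41 − -148.48 = -16.93°.
Δφ = 64.50 − 12.75 = 51.75°.
a = sin²(Δφ/2) + cos φ₁ · cos φ₂ · sin²(Δλ/2) = 0.199552.
c = 2·atan2(√a, √(1−a)) = 0.92617 rad → d = 6371·c ≈ 5900.66 km.

5901 km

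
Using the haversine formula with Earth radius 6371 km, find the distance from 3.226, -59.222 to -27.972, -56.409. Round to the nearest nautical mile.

Δλ = -56.409 − -59.222 = 2.813°.
Δφ = -27.972 − 3.226 = -31.198°.
a = sin²(Δφ/2) + cos φ₁ · cos φ₂ · sin²(Δλ/2) = 0.072840.
c = 2·atan2(√a, √(1−a)) = 0.54656 rad → d = 6371·c ≈ 3482.11 km ≈ 1880.19 nmi.

1880 nmi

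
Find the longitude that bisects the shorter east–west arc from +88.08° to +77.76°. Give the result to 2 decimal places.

Signed shortest Δλ from +88.08° to +77.76° is -10.32°.
Midpoint longitude = +88.08° + (-10.32°)/2 = +88.08° − 5.16° = +82.92°.

+82.92°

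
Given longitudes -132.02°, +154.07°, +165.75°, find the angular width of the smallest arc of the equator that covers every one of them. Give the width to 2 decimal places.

73.91°

Sort the longitudes: -132.02°, +154.07°, +165.75°.
Eastward gaps between consecutive values (wrapping around): 286.09°, 11.68°, 62.23°.
Largest gap = 286.09° ⇒ minimal covering band is its complement: 360° − 286.09° = 73.91°.
Band runs from +154.07° eastward to -132.02°, crossing the antimeridian.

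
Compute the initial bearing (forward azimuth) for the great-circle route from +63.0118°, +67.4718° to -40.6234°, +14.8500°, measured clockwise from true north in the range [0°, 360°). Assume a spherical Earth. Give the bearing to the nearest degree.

221°

Δλ = 14.8500 − 67.4718 = -52.6218°.
θ = atan2( sin Δλ · cos φ₂ , cos φ₁ · sin φ₂ − sin φ₁ · cos φ₂ · cos Δλ )
  = atan2(-0.60314, -0.70606) = -139.495° → normalised to [0°, 360°): 220.505°.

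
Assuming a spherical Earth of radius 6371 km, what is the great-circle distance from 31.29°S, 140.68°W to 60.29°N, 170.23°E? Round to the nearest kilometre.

Δλ = 170.23 − -140.68 = 310.91°; wrapped into (−180°, 180°]: -49.09°.
Δφ = 60.29 − -31.29 = 91.58°.
a = sin²(Δφ/2) + cos φ₁ · cos φ₂ · sin²(Δλ/2) = 0.586871.
c = 2·atan2(√a, √(1−a)) = 1.74542 rad → d = 6371·c ≈ 11120.10 km.

11120 km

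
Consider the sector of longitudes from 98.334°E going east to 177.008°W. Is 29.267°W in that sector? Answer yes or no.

Band width going east from +98.334° to -177.008°: ((-177.008 − 98.334) mod 360) = 84.658°.
Offset of -29.267° east of the west edge: ((-29.267 − 98.334) mod 360) = 232.399°.
232.399° > 84.658° ⇒ outside.

No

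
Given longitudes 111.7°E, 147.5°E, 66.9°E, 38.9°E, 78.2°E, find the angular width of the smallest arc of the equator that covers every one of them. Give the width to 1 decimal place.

108.6°

Sort the longitudes: +38.9°, +66.9°, +78.2°, +111.7°, +147.5°.
Eastward gaps between consecutive values (wrapping around): 28.0°, 11.3°, 33.5°, 35.8°, 251.4°.
Largest gap = 251.4° ⇒ minimal covering band is its complement: 360° − 251.4° = 108.6°.
Band runs from +38.9° eastward to +147.5°.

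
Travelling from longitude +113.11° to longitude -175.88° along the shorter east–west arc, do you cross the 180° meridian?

Yes

Naïve |-175.88 − 113.11| = 288.99° > 180°, so the shorter arc goes the other way round — across 180°.
Signed shortest Δλ = ((-175.88 − 113.11 + 180) mod 360) − 180 = 71.01°.
Going east by 71.01° from +113.11° passes through 180° before reaching -175.88°.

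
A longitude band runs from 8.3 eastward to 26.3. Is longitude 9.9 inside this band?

Yes

Band width going east from +8.3° to +26.3°: ((26.3 − 8.3) mod 360) = 18.0°.
Offset of +9.9° east of the west edge: ((9.9 − 8.3) mod 360) = 1.6°.
1.6° ≤ 18.0° ⇒ inside.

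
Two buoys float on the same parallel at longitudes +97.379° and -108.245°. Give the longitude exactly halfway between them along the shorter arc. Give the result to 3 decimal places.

Signed shortest Δλ from +97.379° to -108.245° is +154.376°.
Midpoint longitude = +97.379° + (+154.376°)/2 = +97.379° + 77.188° = +174.567°.
(The naïve average (+97.379 + -108.245)/2 = -5.433° is on the wrong side of the globe.)

+174.567°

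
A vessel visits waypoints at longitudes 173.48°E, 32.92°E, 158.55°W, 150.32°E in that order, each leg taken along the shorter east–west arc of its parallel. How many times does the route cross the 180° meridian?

2

Leg 1: +173.48° → +32.92°, shortest Δλ = -140.56° (west) — does not cross 180°.
Leg 2: +32.92° → -158.55°, shortest Δλ = 168.53° (east) — crosses 180°.
Leg 3: -158.55° → +150.32°, shortest Δλ = -51.13° (west) — crosses 180°.
Total crossings: 2.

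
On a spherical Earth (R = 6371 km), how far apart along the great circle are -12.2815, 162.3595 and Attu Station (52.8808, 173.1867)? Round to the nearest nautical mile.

Δλ = 173.1867 − 162.3595 = 10.8272°.
Δφ = 52.8808 − -12.2815 = 65.1623°.
a = sin²(Δφ/2) + cos φ₁ · cos φ₂ · sin²(Δλ/2) = 0.295224.
c = 2·atan2(√a, √(1−a)) = 1.14883 rad → d = 6371·c ≈ 7319.22 km ≈ 3952.06 nmi.

3952 nmi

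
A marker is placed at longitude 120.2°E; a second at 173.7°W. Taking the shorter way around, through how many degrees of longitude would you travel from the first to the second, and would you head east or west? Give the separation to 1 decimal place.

66.1° east

Raw difference: -173.7 − 120.2 = -293.9°.
Normalise into (−180°, 180°]: -293.9° + 360° = 66.1°.
Positive ⇒ the second point lies to the east; separation 66.1°.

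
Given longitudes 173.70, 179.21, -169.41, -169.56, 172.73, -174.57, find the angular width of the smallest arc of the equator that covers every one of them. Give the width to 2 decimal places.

Sort the longitudes: -174.57°, -169.56°, -169.41°, +172.73°, +173.70°, +179.21°.
Eastward gaps between consecutive values (wrapping around): 5.01°, 0.15°, 342.14°, 0.97°, 5.51°, 6.22°.
Largest gap = 342.14° ⇒ minimal covering band is its complement: 360° − 342.14° = 17.86°.
Band runs from +172.73° eastward to -169.41°, crossing the antimeridian.

17.86°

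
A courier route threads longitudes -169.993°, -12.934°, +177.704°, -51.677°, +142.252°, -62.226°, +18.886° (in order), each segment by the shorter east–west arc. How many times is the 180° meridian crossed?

4

Leg 1: -169.993° → -12.934°, shortest Δλ = 157.059° (east) — does not cross 180°.
Leg 2: -12.934° → +177.704°, shortest Δλ = -169.362° (west) — crosses 180°.
Leg 3: +177.704° → -51.677°, shortest Δλ = 130.619° (east) — crosses 180°.
Leg 4: -51.677° → +142.252°, shortest Δλ = -166.071° (west) — crosses 180°.
Leg 5: +142.252° → -62.226°, shortest Δλ = 155.522° (east) — crosses 180°.
Leg 6: -62.226° → +18.886°, shortest Δλ = 81.112° (east) — does not cross 180°.
Total crossings: 4.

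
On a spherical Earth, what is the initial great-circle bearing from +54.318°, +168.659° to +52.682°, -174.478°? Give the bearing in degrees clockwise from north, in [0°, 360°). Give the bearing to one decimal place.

92.4°

Δλ = -174.478 − 168.659 = -343.137°; wrapped into (−180°, 180°]: 16.863°.
θ = atan2( sin Δλ · cos φ₂ , cos φ₁ · sin φ₂ − sin φ₁ · cos φ₂ · cos Δλ )
  = atan2(0.17586, -0.00738) = 92.402° → normalised to [0°, 360°): 92.402°.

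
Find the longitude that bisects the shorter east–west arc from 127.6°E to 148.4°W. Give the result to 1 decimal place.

Signed shortest Δλ from +127.6° to -148.4° is +84.0°.
Midpoint longitude = +127.6° + (+84.0°)/2 = +127.6° + 42.0° = +169.6°.
(The naïve average (+127.6 + -148.4)/2 = -10.4° is on the wrong side of the globe.)

169.6°E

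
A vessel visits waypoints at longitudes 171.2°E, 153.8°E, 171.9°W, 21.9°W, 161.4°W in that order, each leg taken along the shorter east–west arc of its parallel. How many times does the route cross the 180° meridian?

Leg 1: +171.2° → +153.8°, shortest Δλ = -17.4° (west) — does not cross 180°.
Leg 2: +153.8° → -171.9°, shortest Δλ = 34.3° (east) — crosses 180°.
Leg 3: -171.9° → -21.9°, shortest Δλ = 150.0° (east) — does not cross 180°.
Leg 4: -21.9° → -161.4°, shortest Δλ = -139.5° (west) — does not cross 180°.
Total crossings: 1.

1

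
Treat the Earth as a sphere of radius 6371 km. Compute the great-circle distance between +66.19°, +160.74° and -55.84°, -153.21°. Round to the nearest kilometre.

14105 km

Δλ = -153.21 − 160.74 = -313.95°; wrapped into (−180°, 180°]: 46.05°.
Δφ = -55.84 − 66.19 = -122.03°.
a = sin²(Δφ/2) + cos φ₁ · cos φ₂ · sin²(Δλ/2) = 0.799861.
c = 2·atan2(√a, √(1−a)) = 2.21395 rad → d = 6371·c ≈ 14105.07 km.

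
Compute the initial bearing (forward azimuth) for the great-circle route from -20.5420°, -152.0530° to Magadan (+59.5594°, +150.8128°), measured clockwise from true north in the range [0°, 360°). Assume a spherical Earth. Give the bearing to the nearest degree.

Δλ = 150.8128 − -152.0530 = 302.8658°; wrapped into (−180°, 180°]: -57.1342°.
θ = atan2( sin Δλ · cos φ₂ , cos φ₁ · sin φ₂ − sin φ₁ · cos φ₂ · cos Δλ )
  = atan2(-0.42555, 0.90381) = -25.213° → normalised to [0°, 360°): 334.787°.

335°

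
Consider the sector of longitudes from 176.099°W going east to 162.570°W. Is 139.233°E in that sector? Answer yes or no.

Band width going east from -176.099° to -162.570°: ((-162.570 − -176.099) mod 360) = 13.529°.
Offset of +139.233° east of the west edge: ((139.233 − -176.099) mod 360) = 315.332°.
315.332° > 13.529° ⇒ outside.

No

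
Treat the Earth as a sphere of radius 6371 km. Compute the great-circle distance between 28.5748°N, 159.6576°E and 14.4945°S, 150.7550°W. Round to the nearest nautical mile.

3869 nmi

Δλ = -150.7550 − 159.6576 = -310.4126°; wrapped into (−180°, 180°]: 49.5874°.
Δφ = -14.4945 − 28.5748 = -43.0693°.
a = sin²(Δφ/2) + cos φ₁ · cos φ₂ · sin²(Δλ/2) = 0.284256.
c = 2·atan2(√a, √(1−a)) = 1.12466 rad → d = 6371·c ≈ 7165.18 km ≈ 3868.89 nmi.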